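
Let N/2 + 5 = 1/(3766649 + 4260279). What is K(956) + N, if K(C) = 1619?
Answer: 6457663577/4013464 ≈ 1609.0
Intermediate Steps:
N = -40134639/4013464 (N = -10 + 2/(3766649 + 4260279) = -10 + 2/8026928 = -10 + 2*(1/8026928) = -10 + 1/4013464 = -40134639/4013464 ≈ -10.000)
K(956) + N = 1619 - 40134639/4013464 = 6457663577/4013464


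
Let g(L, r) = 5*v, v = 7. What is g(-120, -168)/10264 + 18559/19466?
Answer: 95585443/99899512 ≈ 0.95682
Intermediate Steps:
g(L, r) = 35 (g(L, r) = 5*7 = 35)
g(-120, -168)/10264 + 18559/19466 = 35/10264 + 18559/19466 = 95585443/99899512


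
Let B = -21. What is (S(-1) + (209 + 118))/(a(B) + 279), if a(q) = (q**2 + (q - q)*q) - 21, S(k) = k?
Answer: 326/699 ≈ 0.46638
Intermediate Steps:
a(q) = -21 + q**2 (a(q) = (q**2 + 0*q) - 21 = (q**2 + 0) - 21 = q**2 - 21 = -21 + q**2)
(S(-1) + (209 + 118))/(a(B) + 279) = (-1 + (209 + 118))/((-21 + (-21)**2) + 279) = (-1 + 327)/((-21 + 441) + 279) = 326/(420 + 279) = 326/699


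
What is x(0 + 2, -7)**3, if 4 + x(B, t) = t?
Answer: -1331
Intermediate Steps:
x(B, t) = -4 + t
x(0 + 2, -7)**3 = (-4 - 7)**3 = (-11)**3 = -1331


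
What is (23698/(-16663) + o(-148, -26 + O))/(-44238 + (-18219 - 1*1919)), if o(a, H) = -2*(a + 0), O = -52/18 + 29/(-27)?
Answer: -2454275/536348644 ≈ -0.0045759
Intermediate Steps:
O = -107/27 (O = -52*1/18 + 29*(-1/27) = -26/9 - 29/27 = -107/27 ≈ -3.9630)
o(a, H) = -2*a
(23698/(-16663) + o(-148, -26 + O))/(-44238 + (-18219 - 1*1919)) = (23698/(-16663) - 2*(-148))/(-44238 + (-18219 - 1*1919)) = (23698*(-1/16663) + 296)/(-44238 + (-18219 - 1919)) = (-23698/16663 + 296)/(-44238 - 20138) = (4908550/16663)/(-64376) = (4908550/16663)*(-1/64376) = -2454275/536348644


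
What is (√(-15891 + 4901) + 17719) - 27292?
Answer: -9573 + I*√10990 ≈ -9573.0 + 104.83*I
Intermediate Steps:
(√(-15891 + 4901) + 17719) - 27292 = (√(-10990) + 17719) - 27292 = (I*√10990 + 17719) - 27292 = (17719 + I*√10990) - 27292 = -9573 + I*√10990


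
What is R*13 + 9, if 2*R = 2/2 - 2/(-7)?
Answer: 243/14 ≈ 17.357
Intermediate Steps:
R = 9/14 (R = (2/2 - 2/(-7))/2 = (2*(½) - 2*(-⅐))/2 = (1 + 2/7)/2 = (½)*(9/7) = 9/14 ≈ 0.64286)
R*13 + 9 = (9/14)*13 + 9 = 117/14 + 9 = 243/14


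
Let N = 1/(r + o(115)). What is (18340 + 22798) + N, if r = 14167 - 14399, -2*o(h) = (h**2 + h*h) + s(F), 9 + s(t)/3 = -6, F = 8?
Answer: 1105336920/26869 ≈ 41138.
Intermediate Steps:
s(t) = -45 (s(t) = -27 + 3*(-6) = -27 - 18 = -45)
o(h) = 45/2 - h**2 (o(h) = -((h**2 + h*h) - 45)/2 = -((h**2 + h**2) - 45)/2 = -(2*h**2 - 45)/2 = -(-45 + 2*h**2)/2 = 45/2 - h**2)
r = -232
N = -2/26869 (N = 1/(-232 + (45/2 - 1*115**2)) = 1/(-232 + (45/2 - 1*13225)) = 1/(-232 + (45/2 - 13225)) = 1/(-232 - 26405/2) = 1/(-26869/2) = -2/26869 ≈ -7.4435e-5)
(18340 + 22798) + N = (18340 + 22798) - 2/26869 = 41138 - 2/26869 = 1105336920/26869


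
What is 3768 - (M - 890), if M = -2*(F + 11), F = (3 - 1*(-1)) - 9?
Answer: 4670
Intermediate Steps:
F = -5 (F = (3 + 1) - 9 = 4 - 9 = -5)
M = -12 (M = -2*(-5 + 11) = -2*6 = -12)
3768 - (M - 890) = 3768 - (-12 - 890) = 3768 - 1*(-902) = 3768 + 902 = 4670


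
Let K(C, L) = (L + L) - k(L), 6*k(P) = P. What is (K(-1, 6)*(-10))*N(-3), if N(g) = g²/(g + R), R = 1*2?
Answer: 990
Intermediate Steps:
k(P) = P/6
K(C, L) = 11*L/6 (K(C, L) = (L + L) - L/6 = 2*L - L/6 = 11*L/6)
R = 2
N(g) = g²/(2 + g) (N(g) = g²/(g + 2) = g²/(2 + g))
(K(-1, 6)*(-10))*N(-3) = (((11/6)*6)*(-10))*((-3)²/(2 - 3)) = (11*(-10))*(9/(-1)) = -990*(-1) = -110*(-9) = 990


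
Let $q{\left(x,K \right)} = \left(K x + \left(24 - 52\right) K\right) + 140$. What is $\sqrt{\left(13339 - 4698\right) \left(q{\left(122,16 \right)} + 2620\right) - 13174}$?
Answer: $15 \sqrt{163698} \approx 6068.9$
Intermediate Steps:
$q{\left(x,K \right)} = 140 - 28 K + K x$ ($q{\left(x,K \right)} = \left(K x + \left(24 - 52\right) K\right) + 140 = \left(K x - 28 K\right) + 140 = \left(- 28 K + K x\right) + 140 = 140 - 28 K + K x$)
$\sqrt{\left(13339 - 4698\right) \left(q{\left(122,16 \right)} + 2620\right) - 13174} = \sqrt{\left(13339 - 4698\right) \left(\left(140 - 448 + 16 \cdot 122\right) + 2620\right) - 13174} = \sqrt{8641 \left(\left(140 - 448 + 1952\right) + 2620\right) - 13174} = \sqrt{8641 \left(1644 + 2620\right) - 13174} = \sqrt{8641 \cdot 4264 - 13174} = \sqrt{36845224 - 13174} = \sqrt{36832050} = 15 \sqrt{163698}$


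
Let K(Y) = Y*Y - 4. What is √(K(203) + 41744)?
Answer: √82949 ≈ 288.01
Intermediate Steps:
K(Y) = -4 + Y² (K(Y) = Y² - 4 = -4 + Y²)
√(K(203) + 41744) = √((-4 + 203²) + 41744) = √((-4 + 41209) + 41744) = √(41205 + 41744) = √82949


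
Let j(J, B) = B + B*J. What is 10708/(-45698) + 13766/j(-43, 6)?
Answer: -157944271/2878974 ≈ -54.861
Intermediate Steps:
10708/(-45698) + 13766/j(-43, 6) = 10708/(-45698) + 13766/((6*(1 - 43))) = 10708*(-1/45698) + 13766/((6*(-42))) = -5354/22849 + 13766/(-252) = -5354/22849 + 13766*(-1/252) = -5354/22849 - 6883/126 = -157944271/2878974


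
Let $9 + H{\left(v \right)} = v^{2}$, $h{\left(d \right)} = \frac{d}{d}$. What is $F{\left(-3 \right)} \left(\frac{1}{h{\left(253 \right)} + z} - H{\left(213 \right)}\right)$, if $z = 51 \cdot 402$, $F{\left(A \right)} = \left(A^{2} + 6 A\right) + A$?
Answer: $\frac{11160192948}{20503} \approx 5.4432 \cdot 10^{5}$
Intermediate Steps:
$h{\left(d \right)} = 1$
$F{\left(A \right)} = A^{2} + 7 A$
$H{\left(v \right)} = -9 + v^{2}$
$z = 20502$
$F{\left(-3 \right)} \left(\frac{1}{h{\left(253 \right)} + z} - H{\left(213 \right)}\right) = - 3 \left(7 - 3\right) \left(\frac{1}{1 + 20502} - \left(-9 + 213^{2}\right)\right) = \left(-3\right) 4 \left(\frac{1}{20503} - \left(-9 + 45369\right)\right) = - 12 \left(\frac{1}{20503} - 45360\right) = \left(-12\right) \left(- \frac{930016079}{20503}\right) = \frac{11160192948}{20503}$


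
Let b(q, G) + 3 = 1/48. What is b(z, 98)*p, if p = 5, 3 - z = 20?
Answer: -715/48 ≈ -14.896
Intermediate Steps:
z = -17 (z = 3 - 1*20 = 3 - 20 = -17)
b(q, G) = -143/48 (b(q, G) = -3 + 1/48 = -143/48)
b(z, 98)*p = -143/48*5 = -715/48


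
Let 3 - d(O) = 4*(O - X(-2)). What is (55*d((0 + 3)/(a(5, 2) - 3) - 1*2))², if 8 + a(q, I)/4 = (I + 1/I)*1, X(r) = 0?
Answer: 9966649/25 ≈ 3.9867e+5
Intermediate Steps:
a(q, I) = -32 + 4*I + 4/I (a(q, I) = -32 + 4*((I + 1/I)*1) = -32 + 4*(I + 1/I) = -32 + (4*I + 4/I) = -32 + 4*I + 4/I)
d(O) = 3 - 4*O (d(O) = 3 - 4*(O - 1*0) = 3 - 4*(O + 0) = 3 - 4*O)
(55*d((0 + 3)/(a(5, 2) - 3) - 1*2))² = (55*(3 - 4*((0 + 3)/((-32 + 4*2 + 4/2) - 3) - 1*2)))² = (55*(3 - 4*(3/((-32 + 8 + 4*(½)) - 3) - 2)))² = (55*(3 - 4*(3/((-32 + 8 + 2) - 3) - 2)))² = (55*(3 - 4*(3/(-22 - 3) - 2)))² = (55*(3 - 4*(3/(-25) - 2)))² = (55*(3 - 4*(3*(-1/25) - 2)))² = (55*(3 - 4*(-3/25 - 2)))² = (55*(3 - 4*(-53/25)))² = (55*(3 + 212/25))² = (55*(287/25))² = (3157/5)² = 9966649/25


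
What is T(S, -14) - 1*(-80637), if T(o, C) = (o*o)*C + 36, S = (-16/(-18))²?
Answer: 529238209/6561 ≈ 80664.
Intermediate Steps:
S = 64/81 (S = (-16*(-1/18))² = (8/9)² = 64/81 ≈ 0.79012)
T(o, C) = 36 + C*o² (T(o, C) = o²*C + 36 = C*o² + 36 = 36 + C*o²)
T(S, -14) - 1*(-80637) = (36 - 14*(64/81)²) - 1*(-80637) = (36 - 14*4096/6561) + 80637 = (36 - 57344/6561) + 80637 = 178852/6561 + 80637 = 529238209/6561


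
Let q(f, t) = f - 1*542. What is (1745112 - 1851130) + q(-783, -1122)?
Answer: -107343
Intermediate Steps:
q(f, t) = -542 + f (q(f, t) = f - 542 = -542 + f)
(1745112 - 1851130) + q(-783, -1122) = (1745112 - 1851130) + (-542 - 783) = -106018 - 1325 = -107343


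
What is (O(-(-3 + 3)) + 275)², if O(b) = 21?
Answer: 87616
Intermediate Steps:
(O(-(-3 + 3)) + 275)² = (21 + 275)² = 296² = 87616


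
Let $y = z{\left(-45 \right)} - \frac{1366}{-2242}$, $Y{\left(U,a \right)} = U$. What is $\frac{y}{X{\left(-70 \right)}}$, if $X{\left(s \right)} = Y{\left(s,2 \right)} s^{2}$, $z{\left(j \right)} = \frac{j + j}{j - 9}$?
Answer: $- \frac{3827}{576754500} \approx -6.6354 \cdot 10^{-6}$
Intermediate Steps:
$z{\left(j \right)} = \frac{2 j}{-9 + j}$
$y = \frac{7654}{3363}$ ($y = 2 \left(-45\right) \frac{1}{-9 - 45} - \frac{1366}{-2242} = 2 \left(-45\right) \frac{1}{-54} - 1366 \left(- \frac{1}{2242}\right) = 2 \left(-45\right) \left(- \frac{1}{54}\right) - - \frac{683}{1121} = \frac{5}{3} + \frac{683}{1121} = \frac{7654}{3363} \approx 2.2759$)
$X{\left(s \right)} = s^{3}$ ($X{\left(s \right)} = s s^{2} = s^{3}$)
$\frac{y}{X{\left(-70 \right)}} = \frac{7654}{3363 \left(-70\right)^{3}} = \frac{7654}{3363 \left(-343000\right)} = \frac{7654}{3363} \left(- \frac{1}{343000}\right) = - \frac{3827}{576754500}$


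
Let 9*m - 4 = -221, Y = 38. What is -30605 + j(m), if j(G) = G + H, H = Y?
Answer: -275320/9 ≈ -30591.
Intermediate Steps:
m = -217/9 (m = 4/9 + (⅑)*(-221) = 4/9 - 221/9 = -217/9 ≈ -24.111)
H = 38
j(G) = 38 + G (j(G) = G + 38 = 38 + G)
-30605 + j(m) = -30605 + (38 - 217/9) = -30605 + 125/9 = -275320/9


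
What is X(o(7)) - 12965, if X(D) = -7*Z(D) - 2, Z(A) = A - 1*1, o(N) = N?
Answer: -13009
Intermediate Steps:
Z(A) = -1 + A (Z(A) = A - 1 = -1 + A)
X(D) = 5 - 7*D (X(D) = -7*(-1 + D) - 2 = (7 - 7*D) - 2 = 5 - 7*D)
X(o(7)) - 12965 = (5 - 7*7) - 12965 = (5 - 49) - 12965 = -44 - 12965 = -13009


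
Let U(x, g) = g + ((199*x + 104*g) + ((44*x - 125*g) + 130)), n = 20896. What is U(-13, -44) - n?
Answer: -23045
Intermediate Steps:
U(x, g) = 130 - 20*g + 243*x (U(x, g) = g + ((104*g + 199*x) + ((-125*g + 44*x) + 130)) = g + ((104*g + 199*x) + (130 - 125*g + 44*x)) = g + (130 - 21*g + 243*x) = 130 - 20*g + 243*x)
U(-13, -44) - n = (130 - 20*(-44) + 243*(-13)) - 1*20896 = (130 + 880 - 3159) - 20896 = -2149 - 20896 = -23045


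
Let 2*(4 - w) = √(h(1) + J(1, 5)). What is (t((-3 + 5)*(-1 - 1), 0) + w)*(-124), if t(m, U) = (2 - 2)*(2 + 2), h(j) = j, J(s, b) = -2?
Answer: -496 + 62*I ≈ -496.0 + 62.0*I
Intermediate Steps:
t(m, U) = 0 (t(m, U) = 0*4 = 0)
w = 4 - I/2 (w = 4 - √(1 - 2)/2 = 4 - I/2 ≈ 4.0 - 0.5*I)
(t((-3 + 5)*(-1 - 1), 0) + w)*(-124) = (0 + (4 - I/2))*(-124) = (4 - I/2)*(-124) = -496 + 62*I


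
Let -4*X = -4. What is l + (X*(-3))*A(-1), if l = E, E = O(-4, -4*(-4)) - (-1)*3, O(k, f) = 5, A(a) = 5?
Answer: -7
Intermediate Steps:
X = 1 (X = -¼*(-4) = 1)
E = 8 (E = 5 - (-1)*3 = 5 - 1*(-3) = 5 + 3 = 8)
l = 8
l + (X*(-3))*A(-1) = 8 + (1*(-3))*5 = 8 - 3*5 = 8 - 15 = -7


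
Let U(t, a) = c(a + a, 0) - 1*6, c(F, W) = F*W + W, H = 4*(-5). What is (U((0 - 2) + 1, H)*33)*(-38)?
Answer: 7524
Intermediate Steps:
H = -20
c(F, W) = W + F*W
U(t, a) = -6 (U(t, a) = 0*(1 + (a + a)) - 1*6 = 0*(1 + 2*a) - 6 = 0 - 6 = -6)
(U((0 - 2) + 1, H)*33)*(-38) = -6*33*(-38) = -198*(-38) = 7524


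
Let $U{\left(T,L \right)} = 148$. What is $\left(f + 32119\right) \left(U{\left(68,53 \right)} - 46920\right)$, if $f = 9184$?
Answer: $-1931823916$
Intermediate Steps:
$\left(f + 32119\right) \left(U{\left(68,53 \right)} - 46920\right) = \left(9184 + 32119\right) \left(148 - 46920\right) = 41303 \left(-46772\right) = -1931823916$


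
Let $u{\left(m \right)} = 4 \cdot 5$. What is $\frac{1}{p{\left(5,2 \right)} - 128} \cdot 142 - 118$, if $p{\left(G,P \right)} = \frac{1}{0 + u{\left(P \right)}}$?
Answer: $- \frac{304802}{2559} \approx -119.11$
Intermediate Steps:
$u{\left(m \right)} = 20$
$p{\left(G,P \right)} = \frac{1}{20}$ ($p{\left(G,P \right)} = \frac{1}{0 + 20} = \frac{1}{20}$)
$\frac{1}{p{\left(5,2 \right)} - 128} \cdot 142 - 118 = \frac{1}{\frac{1}{20} - 128} \cdot 142 - 118 = \frac{1}{- \frac{2559}{20}} \cdot 142 - 118 = \left(- \frac{20}{2559}\right) 142 - 118 = - \frac{2840}{2559} - 118 = - \frac{304802}{2559}$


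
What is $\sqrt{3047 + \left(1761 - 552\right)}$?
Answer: $4 \sqrt{266} \approx 65.238$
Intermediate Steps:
$\sqrt{3047 + \left(1761 - 552\right)} = \sqrt{3047 + 1209} = \sqrt{4256} = 4 \sqrt{266}$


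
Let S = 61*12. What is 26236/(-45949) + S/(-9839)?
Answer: -291770672/452092211 ≈ -0.64538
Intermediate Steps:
S = 732
26236/(-45949) + S/(-9839) = 26236/(-45949) + 732/(-9839) = 26236*(-1/45949) + 732*(-1/9839) = -26236/45949 - 732/9839 = -291770672/452092211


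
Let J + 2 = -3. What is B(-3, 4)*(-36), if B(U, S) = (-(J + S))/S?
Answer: -9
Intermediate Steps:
J = -5 (J = -2 - 3 = -5)
B(U, S) = (5 - S)/S (B(U, S) = (-(-5 + S))/S = (5 - S)/S)
B(-3, 4)*(-36) = ((5 - 1*4)/4)*(-36) = ((5 - 4)/4)*(-36) = ((¼)*1)*(-36) = (¼)*(-36) = -9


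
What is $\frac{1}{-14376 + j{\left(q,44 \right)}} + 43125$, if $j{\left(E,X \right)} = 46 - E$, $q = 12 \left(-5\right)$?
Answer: $\frac{615393749}{14270} \approx 43125.0$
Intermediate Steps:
$q = -60$
$\frac{1}{-14376 + j{\left(q,44 \right)}} + 43125 = \frac{1}{-14376 + \left(46 - -60\right)} + 43125 = \frac{1}{-14376 + \left(46 + 60\right)} + 43125 = \frac{1}{-14376 + 106} + 43125 = \frac{1}{-14270} + 43125 = - \frac{1}{14270} + 43125 = \frac{615393749}{14270}$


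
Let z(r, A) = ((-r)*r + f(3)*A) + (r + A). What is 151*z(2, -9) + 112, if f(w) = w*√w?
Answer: -1549 - 4077*√3 ≈ -8610.6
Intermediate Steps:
f(w) = w^(3/2)
z(r, A) = A + r - r² + 3*A*√3 (z(r, A) = ((-r)*r + 3^(3/2)*A) + (r + A) = (-r² + (3*√3)*A) + (A + r) = (-r² + 3*A*√3) + (A + r) = A + r - r² + 3*A*√3)
151*z(2, -9) + 112 = 151*(-9 + 2 - 1*2² + 3*(-9)*√3) + 112 = 151*(-9 + 2 - 1*4 - 27*√3) + 112 = 151*(-9 + 2 - 4 - 27*√3) + 112 = 151*(-11 - 27*√3) + 112 = (-1661 - 4077*√3) + 112 = -1549 - 4077*√3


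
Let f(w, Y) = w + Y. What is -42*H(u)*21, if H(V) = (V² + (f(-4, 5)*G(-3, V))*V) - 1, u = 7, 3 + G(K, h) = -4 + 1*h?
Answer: -42336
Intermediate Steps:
f(w, Y) = Y + w
G(K, h) = -7 + h (G(K, h) = -3 + (-4 + 1*h) = -3 + (-4 + h) = -7 + h)
H(V) = -1 + V² + V*(-7 + V) (H(V) = (V² + ((5 - 4)*(-7 + V))*V) - 1 = (V² + (1*(-7 + V))*V) - 1 = (V² + (-7 + V)*V) - 1 = (V² + V*(-7 + V)) - 1 = -1 + V² + V*(-7 + V))
-42*H(u)*21 = -42*(-1 + 7² + 7*(-7 + 7))*21 = -42*(-1 + 49 + 7*0)*21 = -42*(-1 + 49 + 0)*21 = -42*48*21 = -2016*21 = -42336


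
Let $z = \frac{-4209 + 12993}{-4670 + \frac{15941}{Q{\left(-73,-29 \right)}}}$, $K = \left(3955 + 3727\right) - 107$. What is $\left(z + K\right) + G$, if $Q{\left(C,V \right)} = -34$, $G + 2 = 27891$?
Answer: $\frac{6196006888}{174721} \approx 35462.0$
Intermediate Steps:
$G = 27889$ ($G = -2 + 27891 = 27889$)
$K = 7575$ ($K = 7682 - 107 = 7575$)
$z = - \frac{298656}{174721}$ ($z = \frac{-4209 + 12993}{-4670 + \frac{15941}{-34}} = \frac{8784}{-4670 + 15941 \left(- \frac{1}{34}\right)} = \frac{8784}{-4670 - \frac{15941}{34}} = \frac{8784}{- \frac{174721}{34}} = 8784 \left(- \frac{34}{174721}\right) = - \frac{298656}{174721} \approx -1.7093$)
$\left(z + K\right) + G = \left(- \frac{298656}{174721} + 7575\right) + 27889 = \frac{1323212919}{174721} + 27889 = \frac{6196006888}{174721}$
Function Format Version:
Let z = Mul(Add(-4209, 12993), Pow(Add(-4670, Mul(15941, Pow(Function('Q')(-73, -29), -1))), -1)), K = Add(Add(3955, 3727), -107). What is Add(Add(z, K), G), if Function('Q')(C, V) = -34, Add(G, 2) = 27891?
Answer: Rational(6196006888, 174721) ≈ 35462.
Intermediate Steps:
G = 27889 (G = Add(-2, 27891) = 27889)
K = 7575 (K = Add(7682, -107) = 7575)
z = Rational(-298656, 174721) (z = Mul(Add(-4209, 12993), Pow(Add(-4670, Mul(15941, Pow(-34, -1))), -1)) = Mul(8784, Pow(Add(-4670, Mul(15941, Rational(-1, 34))), -1)) = Mul(8784, Pow(Add(-4670, Rational(-15941, 34)), -1)) = Mul(8784, Pow(Rational(-174721, 34), -1)) = Mul(8784, Rational(-34, 174721)) = Rational(-298656, 174721) ≈ -1.7093)
Add(Add(z, K), G) = Add(Add(Rational(-298656, 174721), 7575), 27889) = Add(Rational(1323212919, 174721), 27889) = Rational(6196006888, 174721)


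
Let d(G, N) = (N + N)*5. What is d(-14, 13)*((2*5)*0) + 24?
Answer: 24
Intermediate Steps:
d(G, N) = 10*N (d(G, N) = (2*N)*5 = 10*N)
d(-14, 13)*((2*5)*0) + 24 = (10*13)*((2*5)*0) + 24 = 130*(10*0) + 24 = 130*0 + 24 = 0 + 24 = 24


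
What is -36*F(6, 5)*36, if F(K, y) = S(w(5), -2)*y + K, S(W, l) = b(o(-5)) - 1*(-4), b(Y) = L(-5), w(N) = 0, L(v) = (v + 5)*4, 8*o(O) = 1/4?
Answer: -33696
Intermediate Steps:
o(O) = 1/32 (o(O) = (1/8)/4 = (1/8)*(1/4) = 1/32)
L(v) = 20 + 4*v (L(v) = (5 + v)*4 = 20 + 4*v)
b(Y) = 0 (b(Y) = 20 + 4*(-5) = 20 - 20 = 0)
S(W, l) = 4 (S(W, l) = 0 - 1*(-4) = 0 + 4 = 4)
F(K, y) = K + 4*y (F(K, y) = 4*y + K = K + 4*y)
-36*F(6, 5)*36 = -36*(6 + 4*5)*36 = -36*(6 + 20)*36 = -36*26*36 = -936*36 = -33696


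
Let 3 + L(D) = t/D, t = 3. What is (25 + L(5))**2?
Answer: 12769/25 ≈ 510.76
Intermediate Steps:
L(D) = -3 + 3/D
(25 + L(5))**2 = (25 + (-3 + 3/5))**2 = (25 - 12/5)**2 = (113/5)**2 = 12769/25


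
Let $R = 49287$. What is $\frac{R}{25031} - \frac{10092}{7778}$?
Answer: $\frac{65370717}{97345559} \approx 0.67153$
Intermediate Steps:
$\frac{R}{25031} - \frac{10092}{7778} = \frac{49287}{25031} - \frac{10092}{7778} = 49287 \cdot \frac{1}{25031} - \frac{5046}{3889} = \frac{49287}{25031} - \frac{5046}{3889} = \frac{65370717}{97345559}$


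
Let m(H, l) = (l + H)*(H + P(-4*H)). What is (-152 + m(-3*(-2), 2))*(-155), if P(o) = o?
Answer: 45880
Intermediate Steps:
m(H, l) = -3*H*(H + l) (m(H, l) = (l + H)*(H - 4*H) = (H + l)*(-3*H) = -3*H*(H + l))
(-152 + m(-3*(-2), 2))*(-155) = (-152 + 3*(-3*(-2))*(-(-3)*(-2) - 1*2))*(-155) = (-152 + 3*6*(-1*6 - 2))*(-155) = (-152 + 3*6*(-6 - 2))*(-155) = (-152 + 3*6*(-8))*(-155) = (-152 - 144)*(-155) = -296*(-155) = 45880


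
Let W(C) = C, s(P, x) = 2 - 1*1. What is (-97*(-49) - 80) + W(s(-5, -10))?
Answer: 4674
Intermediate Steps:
s(P, x) = 1 (s(P, x) = 2 - 1 = 1)
(-97*(-49) - 80) + W(s(-5, -10)) = (-97*(-49) - 80) + 1 = (4753 - 80) + 1 = 4673 + 1 = 4674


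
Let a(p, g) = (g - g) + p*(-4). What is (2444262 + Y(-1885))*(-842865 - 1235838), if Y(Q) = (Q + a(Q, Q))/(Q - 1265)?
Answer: -355662371429343/70 ≈ -5.0809e+12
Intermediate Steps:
a(p, g) = -4*p (a(p, g) = 0 - 4*p = -4*p)
Y(Q) = -3*Q/(-1265 + Q) (Y(Q) = (Q - 4*Q)/(Q - 1265) = (-3*Q)/(-1265 + Q) = -3*Q/(-1265 + Q))
(2444262 + Y(-1885))*(-842865 - 1235838) = (2444262 - 3*(-1885)/(-1265 - 1885))*(-842865 - 1235838) = (2444262 - 3*(-1885)/(-3150))*(-2078703) = (2444262 - 3*(-1885)*(-1/3150))*(-2078703) = (2444262 - 377/210)*(-2078703) = (513294643/210)*(-2078703) = -355662371429343/70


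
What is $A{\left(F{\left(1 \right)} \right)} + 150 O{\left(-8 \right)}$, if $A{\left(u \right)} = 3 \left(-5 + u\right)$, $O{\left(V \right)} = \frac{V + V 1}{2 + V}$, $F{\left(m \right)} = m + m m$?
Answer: $391$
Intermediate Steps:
$F{\left(m \right)} = m + m^{2}$
$O{\left(V \right)} = \frac{2 V}{2 + V}$ ($O{\left(V \right)} = \frac{V + V}{2 + V} = \frac{2 V}{2 + V}$)
$A{\left(u \right)} = -15 + 3 u$
$A{\left(F{\left(1 \right)} \right)} + 150 O{\left(-8 \right)} = \left(-15 + 3 \cdot 1 \left(1 + 1\right)\right) + 150 \cdot 2 \left(-8\right) \frac{1}{2 - 8} = \left(-15 + 3 \cdot 1 \cdot 2\right) + 150 \cdot 2 \left(-8\right) \frac{1}{-6} = \left(-15 + 3 \cdot 2\right) + 150 \cdot 2 \left(-8\right) \left(- \frac{1}{6}\right) = \left(-15 + 6\right) + 150 \cdot \frac{8}{3} = -9 + 400 = 391$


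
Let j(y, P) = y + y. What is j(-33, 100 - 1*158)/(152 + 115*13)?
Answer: -22/549 ≈ -0.040073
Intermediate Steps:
j(y, P) = 2*y
j(-33, 100 - 1*158)/(152 + 115*13) = (2*(-33))/(152 + 115*13) = -66/(152 + 1495) = -66/1647 = -66*1/1647 = -22/549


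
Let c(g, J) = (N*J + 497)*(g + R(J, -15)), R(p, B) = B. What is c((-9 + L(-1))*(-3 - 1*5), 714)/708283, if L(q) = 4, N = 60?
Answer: 1083425/708283 ≈ 1.5296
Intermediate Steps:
c(g, J) = (-15 + g)*(497 + 60*J) (c(g, J) = (60*J + 497)*(g - 15) = (497 + 60*J)*(-15 + g) = (-15 + g)*(497 + 60*J))
c((-9 + L(-1))*(-3 - 1*5), 714)/708283 = (-7455 - 900*714 + 497*((-9 + 4)*(-3 - 1*5)) + 60*714*((-9 + 4)*(-3 - 1*5)))/708283 = (-7455 - 642600 + 497*(-5*(-3 - 5)) + 60*714*(-5*(-3 - 5)))*(1/708283) = (-7455 - 642600 + 497*(-5*(-8)) + 60*714*(-5*(-8)))*(1/708283) = (-7455 - 642600 + 497*40 + 60*714*40)*(1/708283) = (-7455 - 642600 + 19880 + 1713600)*(1/708283) = 1083425*(1/708283) = 1083425/708283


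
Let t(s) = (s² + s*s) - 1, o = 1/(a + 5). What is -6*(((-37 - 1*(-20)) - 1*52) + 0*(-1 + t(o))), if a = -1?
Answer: 414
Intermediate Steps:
o = ¼ (o = 1/(-1 + 5) = 1/4 = ¼ ≈ 0.25000)
t(s) = -1 + 2*s² (t(s) = (s² + s²) - 1 = 2*s² - 1 = -1 + 2*s²)
-6*(((-37 - 1*(-20)) - 1*52) + 0*(-1 + t(o))) = -6*(((-37 - 1*(-20)) - 1*52) + 0*(-1 + (-1 + 2*(¼)²))) = -6*(((-37 + 20) - 52) + 0*(-1 + (-1 + 2*(1/16)))) = -6*((-17 - 52) + 0*(-1 + (-1 + ⅛))) = -6*(-69 + 0*(-1 - 7/8)) = -6*(-69 + 0*(-15/8)) = -6*(-69 + 0) = -6*(-69) = 414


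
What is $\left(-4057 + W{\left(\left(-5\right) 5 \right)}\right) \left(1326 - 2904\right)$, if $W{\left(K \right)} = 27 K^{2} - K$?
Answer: $-20266254$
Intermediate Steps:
$W{\left(K \right)} = - K + 27 K^{2}$
$\left(-4057 + W{\left(\left(-5\right) 5 \right)}\right) \left(1326 - 2904\right) = \left(-4057 + \left(-5\right) 5 \left(-1 + 27 \left(\left(-5\right) 5\right)\right)\right) \left(1326 - 2904\right) = \left(-4057 - 25 \left(-1 + 27 \left(-25\right)\right)\right) \left(-1578\right) = \left(-4057 - 25 \left(-1 - 675\right)\right) \left(-1578\right) = \left(-4057 - -16900\right) \left(-1578\right) = \left(-4057 + 16900\right) \left(-1578\right) = 12843 \left(-1578\right) = -20266254$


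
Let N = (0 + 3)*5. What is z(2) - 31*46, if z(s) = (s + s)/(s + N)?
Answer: -24238/17 ≈ -1425.8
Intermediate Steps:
N = 15 (N = 3*5 = 15)
z(s) = 2*s/(15 + s) (z(s) = (s + s)/(s + 15) = (2*s)/(15 + s) = 2*s/(15 + s))
z(2) - 31*46 = 2*2/(15 + 2) - 31*46 = 2*2/17 - 1426 = 2*2*(1/17) - 1426 = 4/17 - 1426 = -24238/17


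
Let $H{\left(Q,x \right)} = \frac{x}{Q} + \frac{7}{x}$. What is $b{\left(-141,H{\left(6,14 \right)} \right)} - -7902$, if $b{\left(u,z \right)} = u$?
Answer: $7761$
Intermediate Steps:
$H{\left(Q,x \right)} = \frac{7}{x} + \frac{x}{Q}$
$b{\left(-141,H{\left(6,14 \right)} \right)} - -7902 = -141 - -7902 = -141 + 7902 = 7761$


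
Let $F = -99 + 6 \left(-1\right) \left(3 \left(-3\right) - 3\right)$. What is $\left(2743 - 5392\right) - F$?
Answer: $-2622$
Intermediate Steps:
$F = -27$ ($F = -99 - 6 \left(-9 - 3\right) = -99 - -72 = -99 + 72 = -27$)
$\left(2743 - 5392\right) - F = \left(2743 - 5392\right) - -27 = -2649 + 27 = -2622$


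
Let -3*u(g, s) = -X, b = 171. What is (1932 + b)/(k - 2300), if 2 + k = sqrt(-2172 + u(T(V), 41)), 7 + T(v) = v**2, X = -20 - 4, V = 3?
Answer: -806851/883564 - 701*I*sqrt(545)/883564 ≈ -0.91318 - 0.018522*I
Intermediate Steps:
X = -24
T(v) = -7 + v**2
u(g, s) = -8 (u(g, s) = -(-1)*(-24)/3 = -1/3*24 = -8)
k = -2 + 2*I*sqrt(545) (k = -2 + sqrt(-2172 - 8) = -2 + sqrt(-2180) = -2 + 2*I*sqrt(545) ≈ -2.0 + 46.69*I)
(1932 + b)/(k - 2300) = (1932 + 171)/((-2 + 2*I*sqrt(545)) - 2300) = 2103/(-2302 + 2*I*sqrt(545))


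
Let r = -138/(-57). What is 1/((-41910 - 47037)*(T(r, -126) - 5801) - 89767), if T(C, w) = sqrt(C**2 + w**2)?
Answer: 46559233145/24008185710395493658 + 1689993*sqrt(1433338)/48016371420790987316 ≈ 1.9814e-9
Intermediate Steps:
r = 46/19 (r = -138*(-1/57) = 46/19 ≈ 2.4211)
1/((-41910 - 47037)*(T(r, -126) - 5801) - 89767) = 1/((-41910 - 47037)*(sqrt((46/19)**2 + (-126)**2) - 5801) - 89767) = 1/(-88947*(sqrt(2116/361 + 15876) - 5801) - 89767) = 1/(-88947*(sqrt(5733352/361) - 5801) - 89767) = 1/(-88947*(2*sqrt(1433338)/19 - 5801) - 89767) = 1/(-88947*(-5801 + 2*sqrt(1433338)/19) - 89767) = 1/((515981547 - 177894*sqrt(1433338)/19) - 89767) = 1/(515891780 - 177894*sqrt(1433338)/19)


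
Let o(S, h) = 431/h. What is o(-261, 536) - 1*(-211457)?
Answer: 113341383/536 ≈ 2.1146e+5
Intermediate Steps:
o(-261, 536) - 1*(-211457) = 431/536 - 1*(-211457) = 431*(1/536) + 211457 = 431/536 + 211457 = 113341383/536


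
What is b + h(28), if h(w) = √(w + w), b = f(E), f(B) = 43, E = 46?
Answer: 43 + 2*√14 ≈ 50.483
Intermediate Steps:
b = 43
h(w) = √2*√w (h(w) = √(2*w) = √2*√w)
b + h(28) = 43 + √2*√28 = 43 + √2*(2*√7) = 43 + 2*√14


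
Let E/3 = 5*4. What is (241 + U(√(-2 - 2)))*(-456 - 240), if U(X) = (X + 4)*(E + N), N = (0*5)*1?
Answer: -334776 - 83520*I ≈ -3.3478e+5 - 83520.0*I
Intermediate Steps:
E = 60 (E = 3*(5*4) = 3*20 = 60)
N = 0 (N = 0*1 = 0)
U(X) = 240 + 60*X (U(X) = (X + 4)*(60 + 0) = (4 + X)*60 = 240 + 60*X)
(241 + U(√(-2 - 2)))*(-456 - 240) = (241 + (240 + 60*√(-2 - 2)))*(-456 - 240) = (241 + (240 + 60*√(-4)))*(-696) = (241 + (240 + 60*(2*I)))*(-696) = (241 + (240 + 120*I))*(-696) = (481 + 120*I)*(-696) = -334776 - 83520*I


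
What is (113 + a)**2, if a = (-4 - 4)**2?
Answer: 31329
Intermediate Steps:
a = 64 (a = (-8)**2 = 64)
(113 + a)**2 = (113 + 64)**2 = 177**2 = 31329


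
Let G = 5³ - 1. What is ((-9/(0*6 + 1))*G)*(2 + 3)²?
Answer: -27900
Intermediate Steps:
G = 124 (G = 125 - 1 = 124)
((-9/(0*6 + 1))*G)*(2 + 3)² = (-9/(0*6 + 1)*124)*(2 + 3)² = (-9/(0 + 1)*124)*5² = (-9/1*124)*25 = (-9*1*124)*25 = -9*124*25 = -1116*25 = -27900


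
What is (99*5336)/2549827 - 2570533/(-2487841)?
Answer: 7868651285815/6343564153507 ≈ 1.2404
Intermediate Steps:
(99*5336)/2549827 - 2570533/(-2487841) = 528264*(1/2549827) - 2570533*(-1/2487841) = 528264/2549827 + 2570533/2487841 = 7868651285815/6343564153507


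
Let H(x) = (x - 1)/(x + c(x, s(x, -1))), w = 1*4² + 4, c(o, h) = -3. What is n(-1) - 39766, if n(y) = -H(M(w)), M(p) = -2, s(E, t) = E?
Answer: -198833/5 ≈ -39767.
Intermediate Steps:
w = 20 (w = 1*16 + 4 = 16 + 4 = 20)
H(x) = (-1 + x)/(-3 + x) (H(x) = (x - 1)/(x - 3) = (-1 + x)/(-3 + x))
n(y) = -⅗ (n(y) = -(-1 - 2)/(-3 - 2) = -(-3)/(-5) = -(-1)*(-3)/5 = -1*⅗ = -⅗)
n(-1) - 39766 = -⅗ - 39766 = -198833/5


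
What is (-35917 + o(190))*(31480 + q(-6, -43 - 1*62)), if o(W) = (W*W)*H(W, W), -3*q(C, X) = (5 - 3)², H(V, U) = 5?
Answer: 13653840188/3 ≈ 4.5513e+9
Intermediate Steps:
q(C, X) = -4/3 (q(C, X) = -(5 - 3)²/3 = -⅓*2² = -⅓*4 = -4/3)
o(W) = 5*W² (o(W) = (W*W)*5 = W²*5 = 5*W²)
(-35917 + o(190))*(31480 + q(-6, -43 - 1*62)) = (-35917 + 5*190²)*(31480 - 4/3) = (-35917 + 5*36100)*(94436/3) = (-35917 + 180500)*(94436/3) = 144583*(94436/3) = 13653840188/3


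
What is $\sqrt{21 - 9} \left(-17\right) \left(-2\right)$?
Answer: $68 \sqrt{3} \approx 117.78$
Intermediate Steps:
$\sqrt{21 - 9} \left(-17\right) \left(-2\right) = \sqrt{12} \left(-17\right) \left(-2\right) = 2 \sqrt{3} \left(-17\right) \left(-2\right) = - 34 \sqrt{3} \left(-2\right) = 68 \sqrt{3}$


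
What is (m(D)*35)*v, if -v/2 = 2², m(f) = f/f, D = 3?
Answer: -280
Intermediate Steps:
m(f) = 1
v = -8 (v = -2*2² = -2*4 = -8)
(m(D)*35)*v = (1*35)*(-8) = 35*(-8) = -280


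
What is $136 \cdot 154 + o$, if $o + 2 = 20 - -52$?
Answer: $21014$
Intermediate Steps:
$o = 70$ ($o = -2 + \left(20 - -52\right) = -2 + \left(20 + 52\right) = -2 + 72 = 70$)
$136 \cdot 154 + o = 136 \cdot 154 + 70 = 20944 + 70 = 21014$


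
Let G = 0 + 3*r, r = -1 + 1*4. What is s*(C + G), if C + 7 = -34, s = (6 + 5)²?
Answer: -3872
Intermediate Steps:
s = 121 (s = 11² = 121)
r = 3 (r = -1 + 4 = 3)
C = -41 (C = -7 - 34 = -41)
G = 9 (G = 0 + 3*3 = 0 + 9 = 9)
s*(C + G) = 121*(-41 + 9) = 121*(-32) = -3872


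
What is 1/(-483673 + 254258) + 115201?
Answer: 26428837414/229415 ≈ 1.1520e+5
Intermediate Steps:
1/(-483673 + 254258) + 115201 = 1/(-229415) + 115201 = -1/229415 + 115201 = 26428837414/229415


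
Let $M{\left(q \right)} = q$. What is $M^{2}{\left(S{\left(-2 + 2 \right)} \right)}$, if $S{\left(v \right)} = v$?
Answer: $0$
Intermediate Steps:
$M^{2}{\left(S{\left(-2 + 2 \right)} \right)} = \left(-2 + 2\right)^{2} = 0^{2} = 0$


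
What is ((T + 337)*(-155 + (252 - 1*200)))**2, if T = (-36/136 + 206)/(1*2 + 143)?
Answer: 1181237990554449/972196 ≈ 1.2150e+9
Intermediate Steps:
T = 1399/986 (T = (-36*1/136 + 206)/(2 + 143) = (-9/34 + 206)/145 = (6995/34)*(1/145) = 1399/986 ≈ 1.4189)
((T + 337)*(-155 + (252 - 1*200)))**2 = ((1399/986 + 337)*(-155 + (252 - 1*200)))**2 = (333681*(-155 + (252 - 200))/986)**2 = (333681*(-155 + 52)/986)**2 = ((333681/986)*(-103))**2 = (-34369143/986)**2 = 1181237990554449/972196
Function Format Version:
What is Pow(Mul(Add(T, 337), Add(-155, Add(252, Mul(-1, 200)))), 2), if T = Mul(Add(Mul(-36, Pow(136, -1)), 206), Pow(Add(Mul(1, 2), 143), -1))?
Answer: Rational(1181237990554449, 972196) ≈ 1.2150e+9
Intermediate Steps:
T = Rational(1399, 986) (T = Mul(Add(Mul(-36, Rational(1, 136)), 206), Pow(Add(2, 143), -1)) = Mul(Add(Rational(-9, 34), 206), Pow(145, -1)) = Mul(Rational(6995, 34), Rational(1, 145)) = Rational(1399, 986) ≈ 1.4189)
Pow(Mul(Add(T, 337), Add(-155, Add(252, Mul(-1, 200)))), 2) = Pow(Mul(Add(Rational(1399, 986), 337), Add(-155, Add(252, Mul(-1, 200)))), 2) = Pow(Mul(Rational(333681, 986), Add(-155, Add(252, -200))), 2) = Pow(Mul(Rational(333681, 986), Add(-155, 52)), 2) = Pow(Mul(Rational(333681, 986), -103), 2) = Pow(Rational(-34369143, 986), 2) = Rational(1181237990554449, 972196)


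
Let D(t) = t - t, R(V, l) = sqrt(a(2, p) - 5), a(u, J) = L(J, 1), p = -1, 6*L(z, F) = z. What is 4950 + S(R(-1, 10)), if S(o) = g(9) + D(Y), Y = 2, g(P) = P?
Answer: 4959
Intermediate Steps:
L(z, F) = z/6
a(u, J) = J/6
R(V, l) = I*sqrt(186)/6 (R(V, l) = sqrt((1/6)*(-1) - 5) = sqrt(-1/6 - 5) = sqrt(-31/6) = I*sqrt(186)/6)
D(t) = 0
S(o) = 9 (S(o) = 9 + 0 = 9)
4950 + S(R(-1, 10)) = 4950 + 9 = 4959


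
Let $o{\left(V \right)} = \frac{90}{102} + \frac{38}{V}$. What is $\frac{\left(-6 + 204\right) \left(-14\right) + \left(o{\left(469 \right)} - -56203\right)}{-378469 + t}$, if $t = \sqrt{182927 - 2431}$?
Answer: $- \frac{7677749083316}{54382923115545} - \frac{568017392 \sqrt{11281}}{380680461808815} \approx -0.14134$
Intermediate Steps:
$t = 4 \sqrt{11281}$ ($t = \sqrt{180496} = 4 \sqrt{11281} \approx 424.85$)
$o{\left(V \right)} = \frac{15}{17} + \frac{38}{V}$ ($o{\left(V \right)} = 90 \cdot \frac{1}{102} + \frac{38}{V} = \frac{15}{17} + \frac{38}{V}$)
$\frac{\left(-6 + 204\right) \left(-14\right) + \left(o{\left(469 \right)} - -56203\right)}{-378469 + t} = \frac{\left(-6 + 204\right) \left(-14\right) + \left(\left(\frac{15}{17} + \frac{38}{469}\right) - -56203\right)}{-378469 + 4 \sqrt{11281}} = \frac{198 \left(-14\right) + \left(\left(\frac{15}{17} + 38 \cdot \frac{1}{469}\right) + 56203\right)}{-378469 + 4 \sqrt{11281}} = \frac{-2772 + \left(\left(\frac{15}{17} + \frac{38}{469}\right) + 56203\right)}{-378469 + 4 \sqrt{11281}} = \frac{-2772 + \left(\frac{7681}{7973} + 56203\right)}{-378469 + 4 \sqrt{11281}} = \frac{-2772 + \frac{448114200}{7973}}{-378469 + 4 \sqrt{11281}} = \frac{426013044}{7973 \left(-378469 + 4 \sqrt{11281}\right)}$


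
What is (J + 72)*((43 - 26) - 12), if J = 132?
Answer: 1020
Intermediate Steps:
(J + 72)*((43 - 26) - 12) = (132 + 72)*((43 - 26) - 12) = 204*(17 - 12) = 204*5 = 1020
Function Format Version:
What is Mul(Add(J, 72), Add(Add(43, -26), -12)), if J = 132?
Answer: 1020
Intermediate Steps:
Mul(Add(J, 72), Add(Add(43, -26), -12)) = Mul(Add(132, 72), Add(Add(43, -26), -12)) = Mul(204, Add(17, -12)) = Mul(204, 5) = 1020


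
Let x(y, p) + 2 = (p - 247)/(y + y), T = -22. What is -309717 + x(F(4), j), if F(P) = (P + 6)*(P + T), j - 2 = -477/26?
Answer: -2898962993/9360 ≈ -3.0972e+5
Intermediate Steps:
j = -425/26 (j = 2 - 477/26 = -425/26 ≈ -16.346)
F(P) = (-22 + P)*(6 + P) (F(P) = (P + 6)*(P - 22) = (6 + P)*(-22 + P) = (-22 + P)*(6 + P))
x(y, p) = -2 + (-247 + p)/(2*y) (x(y, p) = -2 + (p - 247)/(y + y) = -2 + (-247 + p)/((2*y)) = -2 + (-247 + p)*(1/(2*y)) = -2 + (-247 + p)/(2*y))
-309717 + x(F(4), j) = -309717 + (-247 - 425/26 - 4*(-132 + 4² - 16*4))/(2*(-132 + 4² - 16*4)) = -309717 + (-247 - 425/26 - 4*(-132 + 16 - 64))/(2*(-132 + 16 - 64)) = -309717 + (½)*(-247 - 425/26 - 4*(-180))/(-180) = -309717 + (½)*(-1/180)*(-247 - 425/26 + 720) = -309717 + (½)*(-1/180)*(11873/26) = -309717 - 11873/9360 = -2898962993/9360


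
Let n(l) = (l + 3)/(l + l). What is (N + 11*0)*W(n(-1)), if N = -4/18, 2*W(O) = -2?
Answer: 2/9 ≈ 0.22222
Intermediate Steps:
n(l) = (3 + l)/(2*l) (n(l) = (3 + l)/((2*l)) = (3 + l)*(1/(2*l)) = (3 + l)/(2*l))
W(O) = -1 (W(O) = (½)*(-2) = -1)
N = -2/9 (N = -4*1/18 = -2/9 ≈ -0.22222)
(N + 11*0)*W(n(-1)) = (-2/9 + 11*0)*(-1) = (-2/9 + 0)*(-1) = -2/9*(-1) = 2/9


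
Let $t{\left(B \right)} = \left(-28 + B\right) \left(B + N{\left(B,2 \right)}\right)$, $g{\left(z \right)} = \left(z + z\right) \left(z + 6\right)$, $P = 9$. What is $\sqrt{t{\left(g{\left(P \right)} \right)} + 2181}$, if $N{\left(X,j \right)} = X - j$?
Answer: $\sqrt{132377} \approx 363.84$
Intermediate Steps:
$g{\left(z \right)} = 2 z \left(6 + z\right)$
$t{\left(B \right)} = \left(-28 + B\right) \left(-2 + 2 B\right)$ ($t{\left(B \right)} = \left(-28 + B\right) \left(B + \left(B - 2\right)\right) = \left(-28 + B\right) \left(B + \left(-2 + B\right)\right) = \left(-28 + B\right) \left(-2 + 2 B\right)$)
$\sqrt{t{\left(g{\left(P \right)} \right)} + 2181} = \sqrt{\left(56 - 58 \cdot 2 \cdot 9 \left(6 + 9\right) + 2 \left(2 \cdot 9 \left(6 + 9\right)\right)^{2}\right) + 2181} = \sqrt{\left(56 - 58 \cdot 2 \cdot 9 \cdot 15 + 2 \left(2 \cdot 9 \cdot 15\right)^{2}\right) + 2181} = \sqrt{\left(56 - 15660 + 2 \cdot 270^{2}\right) + 2181} = \sqrt{\left(56 - 15660 + 2 \cdot 72900\right) + 2181} = \sqrt{\left(56 - 15660 + 145800\right) + 2181} = \sqrt{130196 + 2181} = \sqrt{132377}$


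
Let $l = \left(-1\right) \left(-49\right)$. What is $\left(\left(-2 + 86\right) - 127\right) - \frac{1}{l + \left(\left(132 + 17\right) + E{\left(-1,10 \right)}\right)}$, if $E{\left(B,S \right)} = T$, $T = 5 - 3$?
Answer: $- \frac{8601}{200} \approx -43.005$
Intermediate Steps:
$T = 2$
$E{\left(B,S \right)} = 2$
$l = 49$
$\left(\left(-2 + 86\right) - 127\right) - \frac{1}{l + \left(\left(132 + 17\right) + E{\left(-1,10 \right)}\right)} = \left(\left(-2 + 86\right) - 127\right) - \frac{1}{49 + \left(\left(132 + 17\right) + 2\right)} = \left(84 - 127\right) - \frac{1}{49 + \left(149 + 2\right)} = -43 - \frac{1}{49 + 151} = -43 - \frac{1}{200} = - \frac{8601}{200}$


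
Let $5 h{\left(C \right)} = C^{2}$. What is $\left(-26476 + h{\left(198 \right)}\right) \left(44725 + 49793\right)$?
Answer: $- \frac{8806809168}{5} \approx -1.7614 \cdot 10^{9}$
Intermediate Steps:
$h{\left(C \right)} = \frac{C^{2}}{5}$
$\left(-26476 + h{\left(198 \right)}\right) \left(44725 + 49793\right) = \left(-26476 + \frac{198^{2}}{5}\right) \left(44725 + 49793\right) = \left(-26476 + \frac{1}{5} \cdot 39204\right) 94518 = \left(-26476 + \frac{39204}{5}\right) 94518 = \left(- \frac{93176}{5}\right) 94518 = - \frac{8806809168}{5}$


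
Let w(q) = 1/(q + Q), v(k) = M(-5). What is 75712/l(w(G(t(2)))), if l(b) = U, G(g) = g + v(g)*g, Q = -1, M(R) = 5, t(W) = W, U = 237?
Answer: 75712/237 ≈ 319.46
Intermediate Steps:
v(k) = 5
G(g) = 6*g (G(g) = g + 5*g = 6*g)
w(q) = 1/(-1 + q) (w(q) = 1/(q - 1) = 1/(-1 + q))
l(b) = 237
75712/l(w(G(t(2)))) = 75712/237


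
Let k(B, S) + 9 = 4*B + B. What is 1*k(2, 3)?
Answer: 1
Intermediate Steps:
k(B, S) = -9 + 5*B (k(B, S) = -9 + (4*B + B) = -9 + 5*B)
1*k(2, 3) = 1*(-9 + 5*2) = 1*(-9 + 10) = 1*1 = 1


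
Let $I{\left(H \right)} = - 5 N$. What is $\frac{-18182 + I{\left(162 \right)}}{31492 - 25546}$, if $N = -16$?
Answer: $- \frac{3017}{991} \approx -3.0444$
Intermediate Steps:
$I{\left(H \right)} = 80$ ($I{\left(H \right)} = \left(-5\right) \left(-16\right) = 80$)
$\frac{-18182 + I{\left(162 \right)}}{31492 - 25546} = \frac{-18182 + 80}{31492 - 25546} = - \frac{18102}{5946} = \left(-18102\right) \frac{1}{5946} = - \frac{3017}{991}$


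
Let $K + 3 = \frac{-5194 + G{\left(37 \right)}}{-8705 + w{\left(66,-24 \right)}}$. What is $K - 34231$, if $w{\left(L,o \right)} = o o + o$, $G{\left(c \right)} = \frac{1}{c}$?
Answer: $- \frac{10326870497}{301661} \approx -34233.0$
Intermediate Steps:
$w{\left(L,o \right)} = o + o^{2}$ ($w{\left(L,o \right)} = o^{2} + o = o + o^{2}$)
$K = - \frac{712806}{301661}$ ($K = -3 + \frac{-5194 + \frac{1}{37}}{-8705 - 24 \left(1 - 24\right)} = -3 + \frac{-5194 + \frac{1}{37}}{-8705 - -552} = -3 - \frac{192177}{37 \left(-8705 + 552\right)} = -3 - \frac{192177}{37 \left(-8153\right)} = -3 - - \frac{192177}{301661} = -3 + \frac{192177}{301661} = - \frac{712806}{301661} \approx -2.3629$)
$K - 34231 = - \frac{712806}{301661} - 34231 = - \frac{10326870497}{301661}$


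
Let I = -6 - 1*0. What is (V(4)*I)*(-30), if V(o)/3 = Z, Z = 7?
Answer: 3780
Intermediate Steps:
V(o) = 21 (V(o) = 3*7 = 21)
I = -6 (I = -6 + 0 = -6)
(V(4)*I)*(-30) = (21*(-6))*(-30) = -126*(-30) = 3780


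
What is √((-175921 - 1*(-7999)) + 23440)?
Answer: I*√144482 ≈ 380.11*I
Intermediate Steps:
√((-175921 - 1*(-7999)) + 23440) = √((-175921 + 7999) + 23440) = √(-167922 + 23440) = √(-144482) = I*√144482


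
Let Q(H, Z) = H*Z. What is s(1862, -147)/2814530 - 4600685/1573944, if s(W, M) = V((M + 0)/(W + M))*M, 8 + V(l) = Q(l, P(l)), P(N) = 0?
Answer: -6473457497453/2214956303160 ≈ -2.9226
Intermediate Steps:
V(l) = -8 (V(l) = -8 + l*0 = -8 + 0 = -8)
s(W, M) = -8*M
s(1862, -147)/2814530 - 4600685/1573944 = -8*(-147)/2814530 - 4600685/1573944 = 1176*(1/2814530) - 4600685*1/1573944 = 588/1407265 - 4600685/1573944 = -6473457497453/2214956303160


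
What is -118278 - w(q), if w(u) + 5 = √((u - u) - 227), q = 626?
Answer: -118273 - I*√227 ≈ -1.1827e+5 - 15.067*I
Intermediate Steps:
w(u) = -5 + I*√227 (w(u) = -5 + √((u - u) - 227) = -5 + √(0 - 227) = -5 + √(-227) = -5 + I*√227)
-118278 - w(q) = -118278 - (-5 + I*√227) = -118278 + (5 - I*√227) = -118273 - I*√227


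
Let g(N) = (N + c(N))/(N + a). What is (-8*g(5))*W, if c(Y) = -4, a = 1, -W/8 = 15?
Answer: 160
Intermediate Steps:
W = -120 (W = -8*15 = -120)
g(N) = (-4 + N)/(1 + N) (g(N) = (N - 4)/(N + 1) = (-4 + N)/(1 + N))
(-8*g(5))*W = -8*(-4 + 5)/(1 + 5)*(-120) = -8/6*(-120) = -4/3*(-120) = 160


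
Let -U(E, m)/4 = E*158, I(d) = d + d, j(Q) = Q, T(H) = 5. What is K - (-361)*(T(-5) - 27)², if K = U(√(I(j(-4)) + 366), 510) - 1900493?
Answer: -1725769 - 632*√358 ≈ -1.7377e+6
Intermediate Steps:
I(d) = 2*d
U(E, m) = -632*E (U(E, m) = -4*E*158 = -632*E)
K = -1900493 - 632*√358 (K = -632*√(2*(-4) + 366) - 1900493 = -632*√(-8 + 366) - 1900493 = -632*√358 - 1900493 = -1900493 - 632*√358 ≈ -1.9125e+6)
K - (-361)*(T(-5) - 27)² = (-1900493 - 632*√358) - (-361)*(5 - 27)² = (-1900493 - 632*√358) - (-361)*(-22)² = (-1900493 - 632*√358) - (-361)*484 = (-1900493 - 632*√358) - 1*(-174724) = (-1900493 - 632*√358) + 174724 = -1725769 - 632*√358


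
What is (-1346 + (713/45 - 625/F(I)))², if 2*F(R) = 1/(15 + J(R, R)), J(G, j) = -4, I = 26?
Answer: 460507460449/2025 ≈ 2.2741e+8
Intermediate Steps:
F(R) = 1/22 (F(R) = 1/(2*(15 - 4)) = (½)/11 = (½)*(1/11) = 1/22)
(-1346 + (713/45 - 625/F(I)))² = (-1346 + (713/45 - 625/1/22))² = (-1346 + (713*(1/45) - 625*22))² = (-1346 + (713/45 - 13750))² = (-1346 - 618037/45)² = (-678607/45)² = 460507460449/2025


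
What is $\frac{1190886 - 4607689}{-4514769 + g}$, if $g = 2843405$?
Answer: $\frac{3416803}{1671364} \approx 2.0443$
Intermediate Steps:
$\frac{1190886 - 4607689}{-4514769 + g} = \frac{1190886 - 4607689}{-4514769 + 2843405} = - \frac{3416803}{-1671364} = \left(-3416803\right) \left(- \frac{1}{1671364}\right) = \frac{3416803}{1671364}$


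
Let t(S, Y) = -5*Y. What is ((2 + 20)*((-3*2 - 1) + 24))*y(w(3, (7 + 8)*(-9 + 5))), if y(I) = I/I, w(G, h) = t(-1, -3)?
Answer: 374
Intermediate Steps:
w(G, h) = 15 (w(G, h) = -5*(-3) = 15)
y(I) = 1
((2 + 20)*((-3*2 - 1) + 24))*y(w(3, (7 + 8)*(-9 + 5))) = ((2 + 20)*((-3*2 - 1) + 24))*1 = (22*((-6 - 1) + 24))*1 = (22*(-7 + 24))*1 = (22*17)*1 = 374*1 = 374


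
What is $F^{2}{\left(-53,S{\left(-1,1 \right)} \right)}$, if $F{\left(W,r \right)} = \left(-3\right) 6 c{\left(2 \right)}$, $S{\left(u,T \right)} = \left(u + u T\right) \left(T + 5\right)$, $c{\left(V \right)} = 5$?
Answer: $8100$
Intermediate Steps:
$S{\left(u,T \right)} = \left(5 + T\right) \left(u + T u\right)$ ($S{\left(u,T \right)} = \left(u + T u\right) \left(5 + T\right) = \left(5 + T\right) \left(u + T u\right)$)
$F{\left(W,r \right)} = -90$ ($F{\left(W,r \right)} = \left(-3\right) 6 \cdot 5 = \left(-18\right) 5 = -90$)
$F^{2}{\left(-53,S{\left(-1,1 \right)} \right)} = \left(-90\right)^{2} = 8100$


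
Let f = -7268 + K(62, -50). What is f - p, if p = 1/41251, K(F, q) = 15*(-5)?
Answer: -302906094/41251 ≈ -7343.0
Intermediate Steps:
K(F, q) = -75
p = 1/41251 ≈ 2.4242e-5
f = -7343 (f = -7268 - 75 = -7343)
f - p = -7343 - 1*1/41251 = -7343 - 1/41251 = -302906094/41251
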